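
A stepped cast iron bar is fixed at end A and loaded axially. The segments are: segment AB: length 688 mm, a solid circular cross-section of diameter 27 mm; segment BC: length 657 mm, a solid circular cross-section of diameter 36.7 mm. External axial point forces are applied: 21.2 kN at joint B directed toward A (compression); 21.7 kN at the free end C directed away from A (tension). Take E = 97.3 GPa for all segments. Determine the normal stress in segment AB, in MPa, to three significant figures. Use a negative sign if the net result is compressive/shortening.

0.873 MPa

Internal axial forces (sectioning from the free end, tension +): N_BC = 21.7 kN, N_AB = 0.5 kN.
A_AB = 572.6 mm².
σ_AB = N_AB/A_AB = 500/572.6 = 0.8733 MPa.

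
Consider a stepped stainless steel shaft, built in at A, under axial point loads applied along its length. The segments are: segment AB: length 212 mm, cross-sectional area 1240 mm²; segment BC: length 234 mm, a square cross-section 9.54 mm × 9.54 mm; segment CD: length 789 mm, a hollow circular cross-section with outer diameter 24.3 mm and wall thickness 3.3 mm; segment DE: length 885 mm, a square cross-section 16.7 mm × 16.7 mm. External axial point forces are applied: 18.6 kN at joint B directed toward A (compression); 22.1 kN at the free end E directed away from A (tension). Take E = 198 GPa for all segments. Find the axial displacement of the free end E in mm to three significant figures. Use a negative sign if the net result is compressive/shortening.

Internal axial forces (sectioning from the free end, tension +): N_DE = 22.1 kN, N_CD = 22.1 kN, N_BC = 22.1 kN, N_AB = 3.5 kN.
A_BC = 91.01 mm².
A_CD = 217.7 mm².
A_DE = 278.9 mm².
δ_AB = 3500·212/(1240·198000) = 0.003022 mm
δ_BC = 22100·234/(91.01·198000) = 0.287 mm
δ_CD = 22100·789/(217.7·198000) = 0.4045 mm
δ_DE = 22100·885/(278.9·198000) = 0.3542 mm
δ = Σδ_i = 1.049 mm.

1.05 mm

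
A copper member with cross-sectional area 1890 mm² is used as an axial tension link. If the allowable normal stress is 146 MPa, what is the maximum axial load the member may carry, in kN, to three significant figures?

276 kN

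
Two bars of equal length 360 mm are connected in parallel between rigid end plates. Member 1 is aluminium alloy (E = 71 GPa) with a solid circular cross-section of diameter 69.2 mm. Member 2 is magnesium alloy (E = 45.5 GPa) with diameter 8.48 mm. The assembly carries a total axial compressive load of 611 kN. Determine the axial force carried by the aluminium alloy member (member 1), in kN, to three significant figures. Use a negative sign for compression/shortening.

-605 kN

A_1 = 3761 mm².
A_2 = 56.48 mm².
Equal strain + equilibrium ⇒ each member carries load in proportion to AE: A₁E₁ = 267000000 N, A₂E₂ = 2570000 N, ΣAE = 269600000 N.
F₁ = P·A₁E₁/ΣAE = -611000·267000000/269600000 = -605200 N.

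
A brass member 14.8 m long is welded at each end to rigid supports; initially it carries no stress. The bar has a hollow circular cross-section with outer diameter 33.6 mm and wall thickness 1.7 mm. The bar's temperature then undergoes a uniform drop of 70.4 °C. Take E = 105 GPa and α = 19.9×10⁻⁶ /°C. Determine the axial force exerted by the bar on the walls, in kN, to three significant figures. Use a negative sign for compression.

Free thermal expansion αLΔT = 19.9e-6 · 14800 · -70.4 = -20.73 mm.
The walls impose strain ε = −(-20.73)/14800 = 1.4010e-03; σ = Eε = 105000 · 1.4010e-03 = 147.1 MPa.
Wall reaction R = σ·A = 147.1·170.4 = 25060 N = 25.06 kN.

25.1 kN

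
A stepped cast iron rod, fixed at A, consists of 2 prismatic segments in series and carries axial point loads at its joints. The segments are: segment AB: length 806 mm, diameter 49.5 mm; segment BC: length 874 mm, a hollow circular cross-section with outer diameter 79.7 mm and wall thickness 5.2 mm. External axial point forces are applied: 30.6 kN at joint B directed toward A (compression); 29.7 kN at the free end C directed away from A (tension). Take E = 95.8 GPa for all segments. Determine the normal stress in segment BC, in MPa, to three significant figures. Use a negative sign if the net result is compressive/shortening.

24.4 MPa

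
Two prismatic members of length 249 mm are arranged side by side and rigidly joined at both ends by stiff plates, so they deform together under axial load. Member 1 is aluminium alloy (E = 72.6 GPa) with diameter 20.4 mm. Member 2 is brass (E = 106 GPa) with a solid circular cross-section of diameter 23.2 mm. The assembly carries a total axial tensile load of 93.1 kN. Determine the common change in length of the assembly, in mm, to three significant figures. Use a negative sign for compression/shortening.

A_1 = 326.9 mm².
A_2 = 422.7 mm².
Equal strain + equilibrium ⇒ each member carries load in proportion to AE: A₁E₁ = 23730000 N, A₂E₂ = 44810000 N, ΣAE = 68540000 N.
δ = PL/ΣAE = 93100·249/68540000 = 0.3382 mm.

0.338 mm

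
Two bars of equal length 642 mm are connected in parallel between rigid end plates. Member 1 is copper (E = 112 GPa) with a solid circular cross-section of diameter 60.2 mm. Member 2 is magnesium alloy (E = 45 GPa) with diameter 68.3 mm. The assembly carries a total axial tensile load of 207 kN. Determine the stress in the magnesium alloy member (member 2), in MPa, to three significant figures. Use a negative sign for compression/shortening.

A_1 = 2846 mm².
A_2 = 3664 mm².
Equal strain + equilibrium ⇒ each member carries load in proportion to AE: A₁E₁ = 318800000 N, A₂E₂ = 164900000 N, ΣAE = 483700000 N.
σ₂ = P·E₂/ΣAE = 207000·45000/483700000 = 19.26 MPa.

19.3 MPa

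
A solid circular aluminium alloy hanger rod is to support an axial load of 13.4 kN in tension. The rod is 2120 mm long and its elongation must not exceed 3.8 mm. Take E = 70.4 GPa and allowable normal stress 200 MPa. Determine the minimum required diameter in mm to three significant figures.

11.6 mm

Required area A ≥ P/σ_allow = 13400/200 = 67 mm².
For a solid circular section, d ≥ √(4A/π) = 9.236 mm.
Elongation limit: A ≥ PL/(Eδ_allow) = 13400·2120/(70400·3.8) = 106.2 mm² ⇒ d ≥ 11.63 mm.
The elongation limit governs.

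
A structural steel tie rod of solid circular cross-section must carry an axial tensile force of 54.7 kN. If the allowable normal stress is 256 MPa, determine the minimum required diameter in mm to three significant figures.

Required area A ≥ P/σ_allow = 54700/256 = 213.7 mm².
For a solid circular section, d ≥ √(4A/π) = 16.49 mm.

16.5 mm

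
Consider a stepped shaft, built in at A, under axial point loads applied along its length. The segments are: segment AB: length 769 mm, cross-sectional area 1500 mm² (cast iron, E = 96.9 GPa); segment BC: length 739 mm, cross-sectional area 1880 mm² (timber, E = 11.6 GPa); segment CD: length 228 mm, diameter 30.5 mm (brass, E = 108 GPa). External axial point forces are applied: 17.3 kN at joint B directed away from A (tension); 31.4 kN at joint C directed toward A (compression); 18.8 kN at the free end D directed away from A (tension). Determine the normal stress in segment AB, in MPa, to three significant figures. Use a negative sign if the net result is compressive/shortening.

3.13 MPa

Internal axial forces (sectioning from the free end, tension +): N_CD = 18.8 kN, N_BC = -12.6 kN, N_AB = 4.7 kN.
σ_AB = N_AB/A_AB = 4700/1500 = 3.133 MPa.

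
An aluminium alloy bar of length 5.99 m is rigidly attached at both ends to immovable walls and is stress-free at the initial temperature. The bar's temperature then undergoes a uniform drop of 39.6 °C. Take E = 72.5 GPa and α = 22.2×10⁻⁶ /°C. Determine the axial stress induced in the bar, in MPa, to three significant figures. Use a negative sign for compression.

63.7 MPa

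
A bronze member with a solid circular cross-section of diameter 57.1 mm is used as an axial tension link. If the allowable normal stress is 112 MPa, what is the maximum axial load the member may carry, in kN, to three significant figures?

287 kN

A = 2561 mm².
P_max = σ_allow · A = 112 · 2561 = 286800 N = 286.8 kN.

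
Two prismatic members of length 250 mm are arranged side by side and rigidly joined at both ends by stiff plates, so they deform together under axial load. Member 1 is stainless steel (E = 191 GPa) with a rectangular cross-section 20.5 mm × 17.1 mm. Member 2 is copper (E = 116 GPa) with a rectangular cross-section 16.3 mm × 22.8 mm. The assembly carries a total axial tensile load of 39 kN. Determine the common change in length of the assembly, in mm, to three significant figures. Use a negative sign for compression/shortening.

A_1 = 350.6 mm².
A_2 = 371.6 mm².
Equal strain + equilibrium ⇒ each member carries load in proportion to AE: A₁E₁ = 66960000 N, A₂E₂ = 43110000 N, ΣAE = 110100000 N.
δ = PL/ΣAE = 39000·250/110100000 = 0.08858 mm.

0.0886 mm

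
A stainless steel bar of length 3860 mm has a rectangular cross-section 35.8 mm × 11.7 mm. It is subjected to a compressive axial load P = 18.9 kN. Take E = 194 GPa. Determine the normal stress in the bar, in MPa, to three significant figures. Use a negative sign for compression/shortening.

A = 418.9 mm².
σ = N/A = -18900/418.9 = -45.12 MPa.

-45.1 MPa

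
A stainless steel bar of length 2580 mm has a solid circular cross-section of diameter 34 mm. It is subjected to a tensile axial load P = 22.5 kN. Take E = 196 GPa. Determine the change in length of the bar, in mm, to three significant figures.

A = 907.9 mm².
δ_mech = NL/(AE) = 22500·2580/(907.9·196000) = 0.3262 mm.

0.326 mm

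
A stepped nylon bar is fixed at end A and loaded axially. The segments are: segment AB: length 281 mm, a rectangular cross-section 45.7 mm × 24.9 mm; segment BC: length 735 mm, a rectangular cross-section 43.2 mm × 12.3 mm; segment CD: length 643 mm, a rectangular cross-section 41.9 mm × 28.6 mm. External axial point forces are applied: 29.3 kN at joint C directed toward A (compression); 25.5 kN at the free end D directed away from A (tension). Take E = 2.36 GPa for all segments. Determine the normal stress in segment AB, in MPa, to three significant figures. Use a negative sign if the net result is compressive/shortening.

-3.34 MPa

Internal axial forces (sectioning from the free end, tension +): N_CD = 25.5 kN, N_BC = -3.8 kN, N_AB = -3.8 kN.
A_AB = 1138 mm².
σ_AB = N_AB/A_AB = -3800/1138 = -3.339 MPa.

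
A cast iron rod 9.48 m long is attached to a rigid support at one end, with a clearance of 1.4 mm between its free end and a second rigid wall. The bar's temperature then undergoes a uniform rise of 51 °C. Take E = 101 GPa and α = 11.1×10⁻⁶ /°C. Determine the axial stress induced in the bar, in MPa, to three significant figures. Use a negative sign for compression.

Free thermal expansion αLΔT = 11.1e-6 · 9480 · 51 = 5.367 mm.
The walls engage after the gap closes; constrained expansion = 5.367 − 1.4 = 3.967 mm.
The walls impose strain ε = −(3.967)/9480 = -4.1842e-04; σ = Eε = 101000 · -4.1842e-04 = -42.26 MPa.

-42.3 MPa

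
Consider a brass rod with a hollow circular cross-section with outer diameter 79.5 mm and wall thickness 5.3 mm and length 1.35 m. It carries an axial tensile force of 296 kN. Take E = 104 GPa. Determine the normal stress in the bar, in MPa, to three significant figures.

240 MPa

A = 1235 mm².
σ = N/A = 296000/1235 = 239.6 MPa.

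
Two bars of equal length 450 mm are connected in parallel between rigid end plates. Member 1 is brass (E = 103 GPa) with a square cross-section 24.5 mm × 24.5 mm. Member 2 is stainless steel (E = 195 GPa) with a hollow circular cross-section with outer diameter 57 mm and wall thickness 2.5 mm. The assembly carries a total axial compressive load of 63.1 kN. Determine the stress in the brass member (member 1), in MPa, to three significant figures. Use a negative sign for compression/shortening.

A_1 = 600.2 mm².
A_2 = 428 mm².
Equal strain + equilibrium ⇒ each member carries load in proportion to AE: A₁E₁ = 61830000 N, A₂E₂ = 83470000 N, ΣAE = 145300000 N.
σ₁ = P·E₁/ΣAE = -63100·103000/145300000 = -44.73 MPa.

-44.7 MPa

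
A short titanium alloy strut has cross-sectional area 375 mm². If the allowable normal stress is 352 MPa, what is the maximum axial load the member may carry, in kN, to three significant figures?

132 kN

P_max = σ_allow · A = 352 · 375 = 132000 N = 132 kN.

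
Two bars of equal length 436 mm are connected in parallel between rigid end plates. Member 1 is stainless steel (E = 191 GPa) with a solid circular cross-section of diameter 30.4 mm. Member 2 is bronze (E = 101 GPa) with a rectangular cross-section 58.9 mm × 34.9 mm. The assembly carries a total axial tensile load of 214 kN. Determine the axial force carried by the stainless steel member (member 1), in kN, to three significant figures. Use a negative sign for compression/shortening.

A_1 = 725.8 mm².
A_2 = 2056 mm².
Equal strain + equilibrium ⇒ each member carries load in proportion to AE: A₁E₁ = 138600000 N, A₂E₂ = 207600000 N, ΣAE = 346300000 N.
F₁ = P·A₁E₁/ΣAE = 214000·138600000/346300000 = 85680 N.

85.7 kN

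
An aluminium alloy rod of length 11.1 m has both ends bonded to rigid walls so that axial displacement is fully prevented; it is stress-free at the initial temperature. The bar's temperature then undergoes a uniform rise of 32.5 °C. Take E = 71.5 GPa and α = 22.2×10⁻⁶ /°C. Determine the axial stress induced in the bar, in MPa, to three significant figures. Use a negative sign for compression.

-51.6 MPa

Free thermal expansion αLΔT = 22.2e-6 · 11100 · 32.5 = 8.009 mm.
The walls impose strain ε = −(8.009)/11100 = -7.2150e-04; σ = Eε = 71500 · -7.2150e-04 = -51.59 MPa.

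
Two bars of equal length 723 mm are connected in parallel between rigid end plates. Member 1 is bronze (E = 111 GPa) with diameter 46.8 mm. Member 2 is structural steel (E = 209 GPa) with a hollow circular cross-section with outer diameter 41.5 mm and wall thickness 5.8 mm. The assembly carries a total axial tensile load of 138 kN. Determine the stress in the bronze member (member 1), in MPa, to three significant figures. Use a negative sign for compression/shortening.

A_1 = 1720 mm².
A_2 = 650.5 mm².
Equal strain + equilibrium ⇒ each member carries load in proportion to AE: A₁E₁ = 190900000 N, A₂E₂ = 136000000 N, ΣAE = 326900000 N.
σ₁ = P·E₁/ΣAE = 138000·111000/326900000 = 46.86 MPa.

46.9 MPa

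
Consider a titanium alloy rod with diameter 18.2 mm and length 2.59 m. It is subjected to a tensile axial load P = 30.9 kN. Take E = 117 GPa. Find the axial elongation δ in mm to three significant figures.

A = 260.2 mm².
δ_mech = NL/(AE) = 30900·2590/(260.2·117000) = 2.629 mm.

2.63 mm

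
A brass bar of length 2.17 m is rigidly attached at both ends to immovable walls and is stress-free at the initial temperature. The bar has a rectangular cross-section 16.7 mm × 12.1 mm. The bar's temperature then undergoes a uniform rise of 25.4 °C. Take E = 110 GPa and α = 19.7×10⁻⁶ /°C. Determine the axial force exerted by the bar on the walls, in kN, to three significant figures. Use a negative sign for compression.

Free thermal expansion αLΔT = 19.7e-6 · 2170 · 25.4 = 1.086 mm.
The walls impose strain ε = −(1.086)/2170 = -5.0038e-04; σ = Eε = 110000 · -5.0038e-04 = -55.04 MPa.
Wall reaction R = σ·A = -55.04·202.1 = -11120 N = -11.12 kN.

-11.1 kN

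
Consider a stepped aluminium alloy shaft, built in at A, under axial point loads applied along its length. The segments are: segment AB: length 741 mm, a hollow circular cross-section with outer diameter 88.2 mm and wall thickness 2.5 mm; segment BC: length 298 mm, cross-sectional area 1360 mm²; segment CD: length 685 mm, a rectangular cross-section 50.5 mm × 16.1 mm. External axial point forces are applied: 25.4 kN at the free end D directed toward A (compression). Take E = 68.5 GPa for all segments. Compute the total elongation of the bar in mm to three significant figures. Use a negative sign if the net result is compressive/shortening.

-0.802 mm

Internal axial forces (sectioning from the free end, tension +): N_CD = -25.4 kN, N_BC = -25.4 kN, N_AB = -25.4 kN.
A_AB = 673.1 mm².
A_CD = 813.1 mm².
δ_AB = -25400·741/(673.1·68500) = -0.4082 mm
δ_BC = -25400·298/(1360·68500) = -0.08125 mm
δ_CD = -25400·685/(813.1·68500) = -0.3124 mm
δ = Σδ_i = -0.8019 mm.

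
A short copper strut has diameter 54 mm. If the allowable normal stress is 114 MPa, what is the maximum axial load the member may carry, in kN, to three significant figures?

261 kN

A = 2290 mm².
P_max = σ_allow · A = 114 · 2290 = 261100 N = 261.1 kN.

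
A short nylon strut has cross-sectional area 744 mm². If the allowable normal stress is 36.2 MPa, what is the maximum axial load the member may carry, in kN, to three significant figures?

26.9 kN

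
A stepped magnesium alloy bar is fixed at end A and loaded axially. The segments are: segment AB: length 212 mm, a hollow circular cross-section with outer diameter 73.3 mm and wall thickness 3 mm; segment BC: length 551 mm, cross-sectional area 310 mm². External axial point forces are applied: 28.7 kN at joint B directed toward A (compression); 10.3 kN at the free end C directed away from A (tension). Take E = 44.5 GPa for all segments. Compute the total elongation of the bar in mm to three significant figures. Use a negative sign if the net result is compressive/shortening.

0.279 mm

Internal axial forces (sectioning from the free end, tension +): N_BC = 10.3 kN, N_AB = -18.4 kN.
A_AB = 662.6 mm².
δ_AB = -18400·212/(662.6·44500) = -0.1323 mm
δ_BC = 10300·551/(310·44500) = 0.4114 mm
δ = Σδ_i = 0.2791 mm.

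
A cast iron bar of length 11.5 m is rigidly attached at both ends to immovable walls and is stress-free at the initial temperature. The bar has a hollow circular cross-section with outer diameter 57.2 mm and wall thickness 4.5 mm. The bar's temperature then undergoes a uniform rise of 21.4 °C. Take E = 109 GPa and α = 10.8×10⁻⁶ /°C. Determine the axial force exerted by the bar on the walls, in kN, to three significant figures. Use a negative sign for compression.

Free thermal expansion αLΔT = 10.8e-6 · 11500 · 21.4 = 2.658 mm.
The walls impose strain ε = −(2.658)/11500 = -2.3112e-04; σ = Eε = 109000 · -2.3112e-04 = -25.19 MPa.
Wall reaction R = σ·A = -25.19·745 = -18770 N = -18.77 kN.

-18.8 kN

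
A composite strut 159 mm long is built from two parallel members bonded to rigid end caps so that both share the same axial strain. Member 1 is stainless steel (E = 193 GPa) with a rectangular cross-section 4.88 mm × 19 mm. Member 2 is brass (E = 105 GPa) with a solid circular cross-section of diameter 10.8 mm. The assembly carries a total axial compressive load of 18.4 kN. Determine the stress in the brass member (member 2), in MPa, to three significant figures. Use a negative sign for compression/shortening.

-70.2 MPa

A_1 = 92.72 mm².
A_2 = 91.61 mm².
Equal strain + equilibrium ⇒ each member carries load in proportion to AE: A₁E₁ = 17890000 N, A₂E₂ = 9619000 N, ΣAE = 27510000 N.
σ₂ = P·E₂/ΣAE = -18400·105000/27510000 = -70.22 MPa.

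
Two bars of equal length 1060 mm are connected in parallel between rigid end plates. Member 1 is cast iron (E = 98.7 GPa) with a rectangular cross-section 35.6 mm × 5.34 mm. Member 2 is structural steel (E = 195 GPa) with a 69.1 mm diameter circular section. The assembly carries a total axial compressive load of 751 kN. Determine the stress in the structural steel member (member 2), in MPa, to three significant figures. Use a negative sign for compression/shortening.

A_1 = 190.1 mm².
A_2 = 3750 mm².
Equal strain + equilibrium ⇒ each member carries load in proportion to AE: A₁E₁ = 18760000 N, A₂E₂ = 731300000 N, ΣAE = 750000000 N.
σ₂ = P·E₂/ΣAE = -751000·195000/750000000 = -195.3 MPa.

-195 MPa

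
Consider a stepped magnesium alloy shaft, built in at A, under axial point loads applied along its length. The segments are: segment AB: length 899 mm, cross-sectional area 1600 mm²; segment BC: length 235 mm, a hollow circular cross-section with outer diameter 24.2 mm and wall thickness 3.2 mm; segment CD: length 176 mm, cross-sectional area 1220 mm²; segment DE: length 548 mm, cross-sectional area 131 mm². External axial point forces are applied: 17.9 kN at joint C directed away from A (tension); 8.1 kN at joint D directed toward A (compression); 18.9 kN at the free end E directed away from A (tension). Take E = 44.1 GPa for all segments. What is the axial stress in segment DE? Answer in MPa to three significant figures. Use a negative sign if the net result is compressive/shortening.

Internal axial forces (sectioning from the free end, tension +): N_DE = 18.9 kN, N_CD = 10.8 kN, N_BC = 28.7 kN, N_AB = 28.7 kN.
σ_DE = N_DE/A_DE = 18900/131 = 144.3 MPa.

144 MPa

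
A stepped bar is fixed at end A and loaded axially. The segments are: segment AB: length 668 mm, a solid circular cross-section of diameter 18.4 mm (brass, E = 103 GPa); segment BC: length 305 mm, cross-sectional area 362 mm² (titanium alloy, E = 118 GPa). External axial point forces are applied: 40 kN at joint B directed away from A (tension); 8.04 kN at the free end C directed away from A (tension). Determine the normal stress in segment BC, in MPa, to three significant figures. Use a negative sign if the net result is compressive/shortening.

Internal axial forces (sectioning from the free end, tension +): N_BC = 8.04 kN, N_AB = 48.04 kN.
σ_BC = N_BC/A_BC = 8040/362 = 22.21 MPa.

22.2 MPa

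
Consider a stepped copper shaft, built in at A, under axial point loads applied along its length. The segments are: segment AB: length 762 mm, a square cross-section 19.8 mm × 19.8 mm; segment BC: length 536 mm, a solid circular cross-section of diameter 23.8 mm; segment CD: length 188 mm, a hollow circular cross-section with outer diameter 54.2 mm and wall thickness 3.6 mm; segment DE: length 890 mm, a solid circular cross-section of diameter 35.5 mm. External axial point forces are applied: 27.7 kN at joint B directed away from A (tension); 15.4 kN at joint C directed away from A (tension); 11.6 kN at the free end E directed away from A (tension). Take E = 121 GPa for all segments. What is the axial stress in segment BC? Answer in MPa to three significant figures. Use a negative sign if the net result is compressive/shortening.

60.7 MPa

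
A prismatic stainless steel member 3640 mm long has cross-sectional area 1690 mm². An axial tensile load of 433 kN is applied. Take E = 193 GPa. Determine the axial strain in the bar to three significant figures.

0.00133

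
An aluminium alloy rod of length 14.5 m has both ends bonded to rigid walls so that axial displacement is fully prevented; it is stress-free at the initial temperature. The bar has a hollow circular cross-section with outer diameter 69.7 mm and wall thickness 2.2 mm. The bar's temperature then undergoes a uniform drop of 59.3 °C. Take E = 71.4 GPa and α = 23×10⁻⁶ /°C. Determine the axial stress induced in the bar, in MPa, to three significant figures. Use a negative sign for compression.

97.4 MPa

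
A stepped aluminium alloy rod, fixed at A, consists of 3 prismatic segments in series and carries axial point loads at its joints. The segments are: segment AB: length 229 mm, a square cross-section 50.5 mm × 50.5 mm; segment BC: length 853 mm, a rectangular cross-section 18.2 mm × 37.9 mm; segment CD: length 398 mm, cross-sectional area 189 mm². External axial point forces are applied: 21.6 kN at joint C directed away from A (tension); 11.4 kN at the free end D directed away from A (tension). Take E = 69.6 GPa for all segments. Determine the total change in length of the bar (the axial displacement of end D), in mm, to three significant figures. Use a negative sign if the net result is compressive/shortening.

0.974 mm

Internal axial forces (sectioning from the free end, tension +): N_CD = 11.4 kN, N_BC = 33 kN, N_AB = 33 kN.
A_AB = 2550 mm².
A_BC = 689.8 mm².
δ_AB = 33000·229/(2550·69600) = 0.04258 mm
δ_BC = 33000·853/(689.8·69600) = 0.5863 mm
δ_CD = 11400·398/(189·69600) = 0.3449 mm
δ = Σδ_i = 0.9738 mm.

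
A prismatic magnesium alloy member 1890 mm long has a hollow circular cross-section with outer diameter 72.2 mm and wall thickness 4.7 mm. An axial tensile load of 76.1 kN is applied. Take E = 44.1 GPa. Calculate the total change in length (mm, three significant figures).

3.27 mm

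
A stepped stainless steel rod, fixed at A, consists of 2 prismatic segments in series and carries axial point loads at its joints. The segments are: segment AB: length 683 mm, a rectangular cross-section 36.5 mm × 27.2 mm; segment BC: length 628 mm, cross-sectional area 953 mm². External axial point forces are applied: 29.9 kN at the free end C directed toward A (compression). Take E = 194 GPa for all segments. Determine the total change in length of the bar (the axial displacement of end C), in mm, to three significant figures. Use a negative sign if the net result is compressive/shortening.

Internal axial forces (sectioning from the free end, tension +): N_BC = -29.9 kN, N_AB = -29.9 kN.
A_AB = 992.8 mm².
δ_AB = -29900·683/(992.8·194000) = -0.106 mm
δ_BC = -29900·628/(953·194000) = -0.1016 mm
δ = Σδ_i = -0.2076 mm.

-0.208 mm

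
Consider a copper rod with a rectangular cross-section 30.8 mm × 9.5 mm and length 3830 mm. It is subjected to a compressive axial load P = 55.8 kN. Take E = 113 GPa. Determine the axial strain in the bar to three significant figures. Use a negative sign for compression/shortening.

A = 292.6 mm².
σ = N/A = -190.7 MPa; ε = σ/E = -190.7/113000 = -1.688e-03.

-0.00169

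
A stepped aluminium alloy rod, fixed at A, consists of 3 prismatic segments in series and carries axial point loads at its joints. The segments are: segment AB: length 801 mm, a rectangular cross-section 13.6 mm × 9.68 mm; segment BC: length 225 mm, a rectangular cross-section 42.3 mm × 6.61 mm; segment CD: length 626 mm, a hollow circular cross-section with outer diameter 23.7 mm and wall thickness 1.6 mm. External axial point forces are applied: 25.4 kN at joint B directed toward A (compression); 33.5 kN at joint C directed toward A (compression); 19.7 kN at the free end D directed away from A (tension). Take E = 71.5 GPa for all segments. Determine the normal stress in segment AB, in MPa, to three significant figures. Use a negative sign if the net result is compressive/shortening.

-298 MPa

Internal axial forces (sectioning from the free end, tension +): N_CD = 19.7 kN, N_BC = -13.8 kN, N_AB = -39.2 kN.
A_AB = 131.6 mm².
σ_AB = N_AB/A_AB = -39200/131.6 = -297.8 MPa.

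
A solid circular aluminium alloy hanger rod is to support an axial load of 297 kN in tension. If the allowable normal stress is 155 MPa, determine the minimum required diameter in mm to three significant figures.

49.4 mm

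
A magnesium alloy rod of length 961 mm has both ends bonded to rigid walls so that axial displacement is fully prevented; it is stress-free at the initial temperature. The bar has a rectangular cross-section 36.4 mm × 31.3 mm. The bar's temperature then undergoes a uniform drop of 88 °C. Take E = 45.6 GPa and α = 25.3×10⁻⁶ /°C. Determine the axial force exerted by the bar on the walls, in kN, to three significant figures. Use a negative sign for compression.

116 kN

Free thermal expansion αLΔT = 25.3e-6 · 961 · -88 = -2.14 mm.
The walls impose strain ε = −(-2.14)/961 = 2.2264e-03; σ = Eε = 45600 · 2.2264e-03 = 101.5 MPa.
Wall reaction R = σ·A = 101.5·1139 = 115700 N = 115.7 kN.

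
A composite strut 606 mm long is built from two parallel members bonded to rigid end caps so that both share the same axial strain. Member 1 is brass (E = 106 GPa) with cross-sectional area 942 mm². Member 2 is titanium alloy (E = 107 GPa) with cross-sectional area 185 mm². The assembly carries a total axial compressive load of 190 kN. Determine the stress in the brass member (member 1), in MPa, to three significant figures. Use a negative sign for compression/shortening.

-168 MPa

Equal strain + equilibrium ⇒ each member carries load in proportion to AE: A₁E₁ = 99850000 N, A₂E₂ = 19800000 N, ΣAE = 119600000 N.
σ₁ = P·E₁/ΣAE = -190000·106000/119600000 = -168.3 MPa.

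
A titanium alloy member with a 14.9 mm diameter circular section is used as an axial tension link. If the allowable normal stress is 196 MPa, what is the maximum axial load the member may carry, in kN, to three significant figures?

A = 174.4 mm².
P_max = σ_allow · A = 196 · 174.4 = 34180 N = 34.18 kN.

34.2 kN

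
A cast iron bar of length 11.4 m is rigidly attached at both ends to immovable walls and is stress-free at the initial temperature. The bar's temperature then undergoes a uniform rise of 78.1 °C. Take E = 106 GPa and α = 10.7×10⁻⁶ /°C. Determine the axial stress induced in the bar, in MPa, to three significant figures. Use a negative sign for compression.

-88.6 MPa

Free thermal expansion αLΔT = 10.7e-6 · 11400 · 78.1 = 9.527 mm.
The walls impose strain ε = −(9.527)/11400 = -8.3567e-04; σ = Eε = 106000 · -8.3567e-04 = -88.58 MPa.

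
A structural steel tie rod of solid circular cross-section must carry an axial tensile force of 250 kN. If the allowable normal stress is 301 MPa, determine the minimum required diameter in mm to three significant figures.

32.5 mm

Required area A ≥ P/σ_allow = 250000/301 = 830.6 mm².
For a solid circular section, d ≥ √(4A/π) = 32.52 mm.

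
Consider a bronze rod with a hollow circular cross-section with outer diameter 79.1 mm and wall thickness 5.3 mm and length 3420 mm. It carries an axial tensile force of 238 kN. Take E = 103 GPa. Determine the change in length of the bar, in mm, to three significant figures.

6.43 mm

A = 1229 mm².
δ_mech = NL/(AE) = 238000·3420/(1229·103000) = 6.431 mm.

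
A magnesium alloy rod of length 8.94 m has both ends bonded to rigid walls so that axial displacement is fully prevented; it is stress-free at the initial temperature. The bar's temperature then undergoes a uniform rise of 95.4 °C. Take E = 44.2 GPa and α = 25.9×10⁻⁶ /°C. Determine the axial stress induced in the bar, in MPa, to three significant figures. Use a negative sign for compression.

-109 MPa

Free thermal expansion αLΔT = 25.9e-6 · 8940 · 95.4 = 22.09 mm.
The walls impose strain ε = −(22.09)/8940 = -2.4709e-03; σ = Eε = 44200 · -2.4709e-03 = -109.2 MPa.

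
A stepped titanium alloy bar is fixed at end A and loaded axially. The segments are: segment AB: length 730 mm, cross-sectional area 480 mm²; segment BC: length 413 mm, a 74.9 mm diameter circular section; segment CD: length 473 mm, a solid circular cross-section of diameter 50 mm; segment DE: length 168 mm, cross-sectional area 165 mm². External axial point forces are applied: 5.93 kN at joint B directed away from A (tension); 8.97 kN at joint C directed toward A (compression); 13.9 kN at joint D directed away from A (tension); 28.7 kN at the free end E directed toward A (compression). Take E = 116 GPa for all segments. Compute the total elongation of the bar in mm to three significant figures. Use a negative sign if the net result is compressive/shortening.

-0.536 mm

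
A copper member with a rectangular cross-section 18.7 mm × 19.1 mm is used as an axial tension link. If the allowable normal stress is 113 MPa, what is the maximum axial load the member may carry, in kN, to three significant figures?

A = 357.2 mm².
P_max = σ_allow · A = 113 · 357.2 = 40360 N = 40.36 kN.

40.4 kN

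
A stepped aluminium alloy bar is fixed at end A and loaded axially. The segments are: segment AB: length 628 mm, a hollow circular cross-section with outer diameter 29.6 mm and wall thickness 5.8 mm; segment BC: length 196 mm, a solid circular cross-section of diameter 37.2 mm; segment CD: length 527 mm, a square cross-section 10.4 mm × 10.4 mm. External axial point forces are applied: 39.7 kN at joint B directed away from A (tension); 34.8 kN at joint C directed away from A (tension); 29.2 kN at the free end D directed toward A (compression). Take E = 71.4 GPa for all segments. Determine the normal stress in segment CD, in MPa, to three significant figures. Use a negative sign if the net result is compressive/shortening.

-270 MPa

Internal axial forces (sectioning from the free end, tension +): N_CD = -29.2 kN, N_BC = 5.6 kN, N_AB = 45.3 kN.
A_CD = 108.2 mm².
σ_CD = N_CD/A_CD = -29200/108.2 = -270 MPa.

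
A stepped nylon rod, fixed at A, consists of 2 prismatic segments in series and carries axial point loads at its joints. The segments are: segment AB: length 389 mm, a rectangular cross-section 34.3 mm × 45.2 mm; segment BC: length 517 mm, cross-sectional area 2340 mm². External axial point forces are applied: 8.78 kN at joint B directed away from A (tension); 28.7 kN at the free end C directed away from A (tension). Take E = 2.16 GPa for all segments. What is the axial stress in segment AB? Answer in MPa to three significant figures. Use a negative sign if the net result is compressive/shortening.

Internal axial forces (sectioning from the free end, tension +): N_BC = 28.7 kN, N_AB = 37.48 kN.
A_AB = 1550 mm².
σ_AB = N_AB/A_AB = 37480/1550 = 24.18 MPa.

24.2 MPa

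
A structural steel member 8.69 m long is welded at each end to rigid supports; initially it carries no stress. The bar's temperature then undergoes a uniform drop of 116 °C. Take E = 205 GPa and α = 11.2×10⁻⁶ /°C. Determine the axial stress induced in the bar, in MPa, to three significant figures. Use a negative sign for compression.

Free thermal expansion αLΔT = 11.2e-6 · 8690 · -116 = -11.29 mm.
The walls impose strain ε = −(-11.29)/8690 = 1.2992e-03; σ = Eε = 205000 · 1.2992e-03 = 266.3 MPa.

266 MPa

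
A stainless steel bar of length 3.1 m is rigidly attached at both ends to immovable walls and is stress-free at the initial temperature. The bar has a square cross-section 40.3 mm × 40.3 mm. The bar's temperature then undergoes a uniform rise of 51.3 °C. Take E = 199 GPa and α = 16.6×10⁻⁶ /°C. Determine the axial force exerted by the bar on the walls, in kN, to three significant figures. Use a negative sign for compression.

-275 kN

Free thermal expansion αLΔT = 16.6e-6 · 3100 · 51.3 = 2.64 mm.
The walls impose strain ε = −(2.64)/3100 = -8.5158e-04; σ = Eε = 199000 · -8.5158e-04 = -169.5 MPa.
Wall reaction R = σ·A = -169.5·1624 = -275200 N = -275.2 kN.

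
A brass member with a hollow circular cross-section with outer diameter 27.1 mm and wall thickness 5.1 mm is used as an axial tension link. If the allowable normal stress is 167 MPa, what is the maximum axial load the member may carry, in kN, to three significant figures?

A = 352.5 mm².
P_max = σ_allow · A = 167 · 352.5 = 58870 N = 58.87 kN.

58.9 kN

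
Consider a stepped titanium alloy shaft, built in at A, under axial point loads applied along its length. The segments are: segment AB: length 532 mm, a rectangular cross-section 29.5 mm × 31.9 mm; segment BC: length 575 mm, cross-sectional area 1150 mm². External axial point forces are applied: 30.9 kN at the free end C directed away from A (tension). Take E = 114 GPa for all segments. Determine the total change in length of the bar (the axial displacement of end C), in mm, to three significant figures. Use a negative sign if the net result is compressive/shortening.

0.289 mm

Internal axial forces (sectioning from the free end, tension +): N_BC = 30.9 kN, N_AB = 30.9 kN.
A_AB = 941 mm².
δ_AB = 30900·532/(941·114000) = 0.1532 mm
δ_BC = 30900·575/(1150·114000) = 0.1355 mm
δ = Σδ_i = 0.2888 mm.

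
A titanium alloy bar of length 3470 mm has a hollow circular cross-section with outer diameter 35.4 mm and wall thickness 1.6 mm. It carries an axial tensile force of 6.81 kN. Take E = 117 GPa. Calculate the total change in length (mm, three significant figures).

A = 169.9 mm².
δ_mech = NL/(AE) = 6810·3470/(169.9·117000) = 1.189 mm.

1.19 mm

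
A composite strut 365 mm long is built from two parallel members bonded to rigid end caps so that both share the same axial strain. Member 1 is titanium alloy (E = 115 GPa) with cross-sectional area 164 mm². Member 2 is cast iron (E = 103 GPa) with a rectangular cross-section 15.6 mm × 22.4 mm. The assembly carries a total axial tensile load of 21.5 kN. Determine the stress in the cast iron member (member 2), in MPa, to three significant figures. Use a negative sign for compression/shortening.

A_2 = 349.4 mm².
Equal strain + equilibrium ⇒ each member carries load in proportion to AE: A₁E₁ = 18860000 N, A₂E₂ = 35990000 N, ΣAE = 54850000 N.
σ₂ = P·E₂/ΣAE = 21500·103000/54850000 = 40.37 MPa.

40.4 MPa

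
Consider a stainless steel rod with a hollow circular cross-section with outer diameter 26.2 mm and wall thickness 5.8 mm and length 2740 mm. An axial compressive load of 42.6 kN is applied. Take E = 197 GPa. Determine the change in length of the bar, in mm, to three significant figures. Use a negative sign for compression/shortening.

-1.59 mm

A = 371.7 mm².
δ_mech = NL/(AE) = -42600·2740/(371.7·197000) = -1.594 mm.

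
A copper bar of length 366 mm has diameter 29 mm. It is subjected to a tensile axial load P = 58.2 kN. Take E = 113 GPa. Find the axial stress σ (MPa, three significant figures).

A = 660.5 mm².
σ = N/A = 58200/660.5 = 88.11 MPa.

88.1 MPa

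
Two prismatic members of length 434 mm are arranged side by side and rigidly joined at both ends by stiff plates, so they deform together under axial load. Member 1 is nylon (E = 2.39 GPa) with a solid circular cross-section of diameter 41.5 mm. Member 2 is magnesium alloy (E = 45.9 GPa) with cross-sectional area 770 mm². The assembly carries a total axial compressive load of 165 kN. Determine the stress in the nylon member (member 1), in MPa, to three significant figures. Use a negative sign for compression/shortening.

-10.2 MPa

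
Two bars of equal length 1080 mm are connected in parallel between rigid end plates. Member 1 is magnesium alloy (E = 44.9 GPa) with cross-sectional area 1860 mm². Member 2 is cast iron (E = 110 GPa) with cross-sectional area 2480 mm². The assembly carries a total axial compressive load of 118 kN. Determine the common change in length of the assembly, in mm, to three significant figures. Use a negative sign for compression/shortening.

Equal strain + equilibrium ⇒ each member carries load in proportion to AE: A₁E₁ = 83510000 N, A₂E₂ = 272800000 N, ΣAE = 356300000 N.
δ = PL/ΣAE = -118000·1080/356300000 = -0.3577 mm.

-0.358 mm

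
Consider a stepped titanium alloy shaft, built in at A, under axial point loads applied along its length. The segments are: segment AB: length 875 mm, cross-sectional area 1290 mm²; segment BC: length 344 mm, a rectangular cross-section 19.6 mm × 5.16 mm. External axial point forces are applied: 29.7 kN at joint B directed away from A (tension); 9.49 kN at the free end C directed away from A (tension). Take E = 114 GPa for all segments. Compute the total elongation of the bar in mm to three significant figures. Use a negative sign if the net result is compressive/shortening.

Internal axial forces (sectioning from the free end, tension +): N_BC = 9.49 kN, N_AB = 39.19 kN.
A_BC = 101.1 mm².
δ_AB = 39190·875/(1290·114000) = 0.2332 mm
δ_BC = 9490·344/(101.1·114000) = 0.2831 mm
δ = Σδ_i = 0.5163 mm.

0.516 mm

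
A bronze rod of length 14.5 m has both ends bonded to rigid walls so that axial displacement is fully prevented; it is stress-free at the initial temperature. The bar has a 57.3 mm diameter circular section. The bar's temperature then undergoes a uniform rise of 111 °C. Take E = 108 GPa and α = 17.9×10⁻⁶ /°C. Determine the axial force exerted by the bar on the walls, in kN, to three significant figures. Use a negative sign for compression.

-553 kN

Free thermal expansion αLΔT = 17.9e-6 · 14500 · 111 = 28.81 mm.
The walls impose strain ε = −(28.81)/14500 = -1.9869e-03; σ = Eε = 108000 · -1.9869e-03 = -214.6 MPa.
Wall reaction R = σ·A = -214.6·2579 = -553300 N = -553.3 kN.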